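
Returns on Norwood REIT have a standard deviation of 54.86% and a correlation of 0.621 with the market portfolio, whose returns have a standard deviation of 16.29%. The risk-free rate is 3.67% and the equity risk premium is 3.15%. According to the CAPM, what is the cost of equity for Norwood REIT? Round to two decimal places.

10.26%

β = ρ × σ_i / σ_m = 0.621 × 54.86% / 16.29% = 2.0913
E(R) = 3.67% + 2.0913 × 3.15% = 10.26%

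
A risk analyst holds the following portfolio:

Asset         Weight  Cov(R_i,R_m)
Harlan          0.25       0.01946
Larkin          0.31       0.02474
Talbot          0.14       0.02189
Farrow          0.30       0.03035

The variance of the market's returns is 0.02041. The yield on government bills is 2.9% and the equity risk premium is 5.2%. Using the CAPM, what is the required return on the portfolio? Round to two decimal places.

9.19%

β_Harlan = 0.01946 / 0.02041 = 0.9535
β_Larkin = 0.02474 / 0.02041 = 1.2122
β_Talbot = 0.02189 / 0.02041 = 1.0725
β_Farrow = 0.03035 / 0.02041 = 1.4870
β_P = Σ w_i β_i = 0.25×0.9535 + 0.31×1.2122 + 0.14×1.0725 + 0.30×1.4870 = 1.2104
E(R_P) = R_f + β_P × MRP = 2.9% + 1.2104 × 5.2% = 9.19%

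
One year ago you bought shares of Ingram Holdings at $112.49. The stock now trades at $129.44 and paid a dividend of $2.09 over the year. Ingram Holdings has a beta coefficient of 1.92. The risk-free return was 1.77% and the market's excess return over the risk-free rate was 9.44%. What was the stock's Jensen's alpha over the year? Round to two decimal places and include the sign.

Realised HPR = (P1 + D1 − P0) / P0 = (129.44 + 2.09 − 112.49) / 112.49 = 19.04 / 112.49 = 16.9259%
CAPM required = R_f + β·MRP = 1.77% + 1.92 × 9.44% = 19.8948%
α = realised − required = 16.9259% − 19.8948% = -2.97%

-2.97%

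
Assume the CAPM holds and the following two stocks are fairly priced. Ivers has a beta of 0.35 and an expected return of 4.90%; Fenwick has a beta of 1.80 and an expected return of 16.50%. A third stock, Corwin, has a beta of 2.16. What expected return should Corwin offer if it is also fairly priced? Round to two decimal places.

19.38%

MRP (SML slope) = (16.50% − 4.90%) / (1.80 − 0.35) = 11.60% / 1.45 = 8.0000%
R_f (intercept) = 4.90% − 0.35 × 8.0000% = 2.1000%
E(R_Corwin) = R_f + β × MRP = 2.1000% + 2.16 × 8.0000% = 19.38%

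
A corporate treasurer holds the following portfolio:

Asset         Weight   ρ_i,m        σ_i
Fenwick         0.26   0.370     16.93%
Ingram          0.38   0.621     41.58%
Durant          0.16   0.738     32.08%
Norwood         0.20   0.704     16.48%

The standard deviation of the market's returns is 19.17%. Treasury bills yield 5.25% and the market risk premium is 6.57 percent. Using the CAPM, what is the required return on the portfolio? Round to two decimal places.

β_Fenwick = 0.370 × 16.93% / 19.17% = 0.3268
β_Ingram = 0.621 × 41.58% / 19.17% = 1.3470
β_Durant = 0.738 × 32.08% / 19.17% = 1.2350
β_Norwood = 0.704 × 16.48% / 19.17% = 0.6052
β_P = Σ w_i β_i = 0.26×0.3268 + 0.38×1.3470 + 0.16×1.2350 + 0.20×0.6052 = 0.9155
E(R_P) = R_f + β_P × MRP = 5.25% + 0.9155 × 6.57% = 11.26%

11.26%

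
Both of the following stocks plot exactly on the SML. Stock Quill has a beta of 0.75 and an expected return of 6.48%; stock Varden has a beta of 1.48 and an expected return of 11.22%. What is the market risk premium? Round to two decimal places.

Both satisfy E(R) = R_f + β·MRP, so the slope of the SML is
MRP = (11.22% − 6.48%) / (1.48 − 0.75) = 4.74% / 0.73 = 6.4932%

6.49%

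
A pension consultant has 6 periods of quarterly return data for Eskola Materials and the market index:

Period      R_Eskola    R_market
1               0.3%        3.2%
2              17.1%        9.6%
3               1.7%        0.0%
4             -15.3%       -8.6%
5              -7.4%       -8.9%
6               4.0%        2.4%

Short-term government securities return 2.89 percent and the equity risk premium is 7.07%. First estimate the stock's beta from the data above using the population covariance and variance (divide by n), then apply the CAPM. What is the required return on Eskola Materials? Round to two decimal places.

Mean R_i = (0.3 + 17.1 + 1.7 − 15.3 − 7.4 + 4.0) / 6 = 0.0667%
Mean R_m = (3.2 + 9.6 + 0.0 − 8.6 − 8.9 + 2.4) / 6 = -0.3833%
Σ(R_i − R̄_i)(R_m − R̄_m) = 372.3133  ⇒  Cov = 372.3133 / 6 = 62.0522
Σ(R_m − R̄_m)² = 260.4483  ⇒  Var(R_m) = 260.4483 / 6 = 43.4081
β = Cov / Var(R_m) = 62.0522 / 43.4081 = 1.4295
E(R) = R_f + β × MRP = 2.89% + 1.4295 × 7.07% = 13.00%

13.00%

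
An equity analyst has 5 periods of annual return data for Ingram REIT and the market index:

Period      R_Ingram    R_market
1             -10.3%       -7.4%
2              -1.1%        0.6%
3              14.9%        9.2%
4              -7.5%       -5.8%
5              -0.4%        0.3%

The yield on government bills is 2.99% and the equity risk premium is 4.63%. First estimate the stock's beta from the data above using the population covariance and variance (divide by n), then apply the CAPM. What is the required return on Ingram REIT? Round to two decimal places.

Mean R_i = (-10.3 − 1.1 + 14.9 − 7.5 − 0.4) / 5 = -0.8800%
Mean R_m = (-7.4 + 0.6 + 9.2 − 5.8 + 0.3) / 5 = -0.6200%
Σ(R_i − R̄_i)(R_m − R̄_m) = 253.2920  ⇒  Cov = 253.2920 / 5 = 50.6584
Σ(R_m − R̄_m)² = 171.5680  ⇒  Var(R_m) = 171.5680 / 5 = 34.3136
β = Cov / Var(R_m) = 50.6584 / 34.3136 = 1.4763
E(R) = R_f + β × MRP = 2.99% + 1.4763 × 4.63% = 9.83%

9.83%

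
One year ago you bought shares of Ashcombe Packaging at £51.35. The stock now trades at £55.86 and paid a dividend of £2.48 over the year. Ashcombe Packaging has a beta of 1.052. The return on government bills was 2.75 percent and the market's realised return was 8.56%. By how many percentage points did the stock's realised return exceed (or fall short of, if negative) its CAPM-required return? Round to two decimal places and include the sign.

Realised HPR = (P1 + D1 − P0) / P0 = (55.86 + 2.48 − 51.35) / 51.35 = 6.99 / 51.35 = 13.6125%
MRP = 8.56% − 2.75% = 5.81%
CAPM required = R_f + β·MRP = 2.75% + 1.052 × 5.81% = 8.86212%
α = realised − required = 13.6125% − 8.86212% = +4.75%

+4.75%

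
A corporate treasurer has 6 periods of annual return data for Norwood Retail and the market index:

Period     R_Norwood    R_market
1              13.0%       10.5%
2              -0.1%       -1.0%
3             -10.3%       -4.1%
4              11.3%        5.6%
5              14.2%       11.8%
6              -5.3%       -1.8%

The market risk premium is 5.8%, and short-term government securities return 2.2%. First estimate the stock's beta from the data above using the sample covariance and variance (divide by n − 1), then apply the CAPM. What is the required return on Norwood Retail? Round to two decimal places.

10.82%

Mean R_i = (13.0 − 0.1 − 10.3 + 11.3 + 14.2 − 5.3) / 6 = 3.8000%
Mean R_m = (10.5 − 1.0 − 4.1 + 5.6 + 11.8 − 1.8) / 6 = 3.5000%
Σ(R_i − R̄_i)(R_m − R̄_m) = 339.4100  ⇒  Cov = 339.4100 / 5 = 67.8820
Σ(R_m − R̄_m)² = 228.4000  ⇒  Var(R_m) = 228.4000 / 5 = 45.6800
β = Cov / Var(R_m) = 67.8820 / 45.6800 = 1.4860
E(R) = R_f + β × MRP = 2.2% + 1.4860 × 5.8% = 10.82%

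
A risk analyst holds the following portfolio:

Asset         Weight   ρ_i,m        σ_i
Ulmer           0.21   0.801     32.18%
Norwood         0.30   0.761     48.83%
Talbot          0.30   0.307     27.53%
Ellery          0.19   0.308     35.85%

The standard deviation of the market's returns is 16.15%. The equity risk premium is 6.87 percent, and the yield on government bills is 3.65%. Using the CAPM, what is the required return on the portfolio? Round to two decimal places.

12.67%

β_Ulmer = 0.801 × 32.18% / 16.15% = 1.5960
β_Norwood = 0.761 × 48.83% / 16.15% = 2.3009
β_Talbot = 0.307 × 27.53% / 16.15% = 0.5233
β_Ellery = 0.308 × 35.85% / 16.15% = 0.6837
β_P = Σ w_i β_i = 0.21×1.5960 + 0.30×2.3009 + 0.30×0.5233 + 0.19×0.6837 = 1.3123
E(R_P) = R_f + β_P × MRP = 3.65% + 1.3123 × 6.87% = 12.67%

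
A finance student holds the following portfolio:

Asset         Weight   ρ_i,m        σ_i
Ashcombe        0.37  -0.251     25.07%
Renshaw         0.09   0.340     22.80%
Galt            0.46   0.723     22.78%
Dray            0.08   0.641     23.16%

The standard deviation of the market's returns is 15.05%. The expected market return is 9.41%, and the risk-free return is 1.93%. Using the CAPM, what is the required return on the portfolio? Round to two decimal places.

β_Ashcombe = -0.251 × 25.07% / 15.05% = -0.4181
β_Renshaw = 0.340 × 22.80% / 15.05% = 0.5151
β_Galt = 0.723 × 22.78% / 15.05% = 1.0943
β_Dray = 0.641 × 23.16% / 15.05% = 0.9864
β_P = Σ w_i β_i = 0.37×-0.4181 + 0.09×0.5151 + 0.46×1.0943 + 0.08×0.9864 = 0.4740
MRP = 9.41% − 1.93% = 7.48%
E(R_P) = R_f + β_P × MRP = 1.93% + 0.4740 × 7.48% = 5.48%

5.48%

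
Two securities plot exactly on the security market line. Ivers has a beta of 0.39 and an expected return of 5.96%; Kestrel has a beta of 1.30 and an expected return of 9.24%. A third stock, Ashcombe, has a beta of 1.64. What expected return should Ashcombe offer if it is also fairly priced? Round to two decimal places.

10.47%

MRP (SML slope) = (9.24% − 5.96%) / (1.30 − 0.39) = 3.28% / 0.91 = 3.6044%
R_f (intercept) = 5.96% − 0.39 × 3.6044% = 4.5543%
E(R_Ashcombe) = R_f + β × MRP = 4.5543% + 1.64 × 3.6044% = 10.47%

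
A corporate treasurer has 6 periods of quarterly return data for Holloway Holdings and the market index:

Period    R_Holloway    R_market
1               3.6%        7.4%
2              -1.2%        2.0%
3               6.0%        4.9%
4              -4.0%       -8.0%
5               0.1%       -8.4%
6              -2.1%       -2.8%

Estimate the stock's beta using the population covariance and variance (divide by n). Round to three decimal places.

0.419

Mean R_i = (3.6 − 1.2 + 6.0 − 4.0 + 0.1 − 2.1) / 6 = 0.4000%
Mean R_m = (7.4 + 2.0 + 4.9 − 8.0 − 8.4 − 2.8) / 6 = -0.8167%
Σ(R_i − R̄_i)(R_m − R̄_m) = 92.6400  ⇒  Cov = 92.6400 / 6 = 15.4400
Σ(R_m − R̄_m)² = 221.1683  ⇒  Var(R_m) = 221.1683 / 6 = 36.8614
β = Cov / Var(R_m) = 15.4400 / 36.8614 = 0.4189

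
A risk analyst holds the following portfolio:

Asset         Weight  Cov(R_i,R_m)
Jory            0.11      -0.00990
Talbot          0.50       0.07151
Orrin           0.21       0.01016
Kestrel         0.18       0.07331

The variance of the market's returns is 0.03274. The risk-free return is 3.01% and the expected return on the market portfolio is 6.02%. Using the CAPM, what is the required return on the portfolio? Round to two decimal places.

β_Jory = -0.00990 / 0.03274 = -0.3024
β_Talbot = 0.07151 / 0.03274 = 2.1842
β_Orrin = 0.01016 / 0.03274 = 0.3103
β_Kestrel = 0.07331 / 0.03274 = 2.2392
β_P = Σ w_i β_i = 0.11×-0.3024 + 0.50×2.1842 + 0.21×0.3103 + 0.18×2.2392 = 1.5271
MRP = 6.02% − 3.01% = 3.01%
E(R_P) = R_f + β_P × MRP = 3.01% + 1.5271 × 3.01% = 7.61%

7.61%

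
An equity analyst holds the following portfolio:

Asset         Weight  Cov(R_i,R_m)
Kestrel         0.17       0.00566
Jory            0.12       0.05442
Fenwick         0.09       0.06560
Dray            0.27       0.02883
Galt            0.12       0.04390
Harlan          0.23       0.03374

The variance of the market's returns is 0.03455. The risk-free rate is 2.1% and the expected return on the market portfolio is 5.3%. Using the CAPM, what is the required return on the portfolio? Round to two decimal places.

5.27%

β_Kestrel = 0.00566 / 0.03455 = 0.1638
β_Jory = 0.05442 / 0.03455 = 1.5751
β_Fenwick = 0.06560 / 0.03455 = 1.8987
β_Dray = 0.02883 / 0.03455 = 0.8344
β_Galt = 0.04390 / 0.03455 = 1.2706
β_Harlan = 0.03374 / 0.03455 = 0.9766
β_P = Σ w_i β_i = 0.17×0.1638 + 0.12×1.5751 + 0.09×1.8987 + 0.27×0.8344 + 0.12×1.2706 + 0.23×0.9766 = 0.9901
MRP = 5.3% − 2.1% = 3.20%
E(R_P) = R_f + β_P × MRP = 2.1% + 0.9901 × 3.2% = 5.27%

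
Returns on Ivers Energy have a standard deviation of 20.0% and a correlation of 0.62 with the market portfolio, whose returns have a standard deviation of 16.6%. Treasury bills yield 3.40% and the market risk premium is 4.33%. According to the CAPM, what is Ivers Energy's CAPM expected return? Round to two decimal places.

β = ρ × σ_i / σ_m = 0.62 × 20.0% / 16.6% = 0.7470
E(R) = 3.40% + 0.7470 × 4.33% = 6.63%

6.63%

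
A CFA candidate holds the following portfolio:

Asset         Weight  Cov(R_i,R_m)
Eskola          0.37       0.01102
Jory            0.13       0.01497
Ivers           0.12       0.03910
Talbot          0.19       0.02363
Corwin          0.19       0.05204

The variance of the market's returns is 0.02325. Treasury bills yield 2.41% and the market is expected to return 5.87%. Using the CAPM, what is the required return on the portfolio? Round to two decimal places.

6.14%

β_Eskola = 0.01102 / 0.02325 = 0.4740
β_Jory = 0.01497 / 0.02325 = 0.6439
β_Ivers = 0.03910 / 0.02325 = 1.6817
β_Talbot = 0.02363 / 0.02325 = 1.0163
β_Corwin = 0.05204 / 0.02325 = 2.2383
β_P = Σ w_i β_i = 0.37×0.4740 + 0.13×0.6439 + 0.12×1.6817 + 0.19×1.0163 + 0.19×2.2383 = 1.0793
MRP = 5.87% − 2.41% = 3.46%
E(R_P) = R_f + β_P × MRP = 2.41% + 1.0793 × 3.46% = 6.14%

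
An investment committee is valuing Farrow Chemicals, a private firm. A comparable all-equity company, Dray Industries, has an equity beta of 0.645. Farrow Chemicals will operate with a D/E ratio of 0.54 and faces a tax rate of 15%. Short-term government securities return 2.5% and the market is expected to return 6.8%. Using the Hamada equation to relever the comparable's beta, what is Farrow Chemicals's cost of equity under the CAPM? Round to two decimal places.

6.55%

β_L = β_U × [1 + (1 − t)(D/E)] = 0.645 × [1 + (1 − 0.15) × 0.54]
    = 0.645 × [1 + 0.85 × 0.54] = 0.645 × 1.4590 = 0.9411
MRP = 6.8% − 2.5% = 4.30%
E(R) = R_f + β_L × MRP = 2.5% + 0.9411 × 4.3% = 6.55%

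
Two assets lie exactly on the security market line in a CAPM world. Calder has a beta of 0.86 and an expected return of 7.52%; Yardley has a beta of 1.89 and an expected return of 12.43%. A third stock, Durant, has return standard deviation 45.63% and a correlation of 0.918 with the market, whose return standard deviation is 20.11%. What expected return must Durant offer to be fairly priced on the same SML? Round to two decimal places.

MRP = (12.43% − 7.52%) / (1.89 − 0.86) = 4.7670%
R_f = 7.52% − 0.86 × 4.7670% = 3.4204%
β_Durant = ρ·σ_i/σ_m = 0.918 × 45.63 / 20.11 = 2.0830
E(R_Durant) = R_f + β × MRP = 3.4204% + 2.0830 × 4.7670% = 13.35%

13.35%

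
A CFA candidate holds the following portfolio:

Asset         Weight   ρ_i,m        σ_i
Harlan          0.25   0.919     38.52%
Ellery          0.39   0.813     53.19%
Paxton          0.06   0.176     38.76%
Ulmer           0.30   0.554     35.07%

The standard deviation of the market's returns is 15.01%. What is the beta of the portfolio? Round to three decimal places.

2.129

β_Harlan = 0.919 × 38.52% / 15.01% = 2.3584
β_Ellery = 0.813 × 53.19% / 15.01% = 2.8810
β_Paxton = 0.176 × 38.76% / 15.01% = 0.4545
β_Ulmer = 0.554 × 35.07% / 15.01% = 1.2944
β_P = Σ w_i β_i = 0.25×2.3584 + 0.39×2.8810 + 0.06×0.4545 + 0.30×1.2944 = 2.1288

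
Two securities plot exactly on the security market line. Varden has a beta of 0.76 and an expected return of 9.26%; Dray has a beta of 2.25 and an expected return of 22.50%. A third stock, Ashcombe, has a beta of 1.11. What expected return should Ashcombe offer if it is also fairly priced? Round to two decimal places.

12.37%

MRP (SML slope) = (22.50% − 9.26%) / (2.25 − 0.76) = 13.24% / 1.49 = 8.8859%
R_f (intercept) = 9.26% − 0.76 × 8.8859% = 2.5067%
E(R_Ashcombe) = R_f + β × MRP = 2.5067% + 1.11 × 8.8859% = 12.37%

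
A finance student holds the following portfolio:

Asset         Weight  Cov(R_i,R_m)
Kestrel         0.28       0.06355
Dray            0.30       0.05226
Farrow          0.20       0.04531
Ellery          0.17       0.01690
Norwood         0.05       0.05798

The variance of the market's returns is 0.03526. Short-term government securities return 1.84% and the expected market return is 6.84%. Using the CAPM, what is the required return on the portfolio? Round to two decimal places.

8.69%

β_Kestrel = 0.06355 / 0.03526 = 1.8023
β_Dray = 0.05226 / 0.03526 = 1.4821
β_Farrow = 0.04531 / 0.03526 = 1.2850
β_Ellery = 0.01690 / 0.03526 = 0.4793
β_Norwood = 0.05798 / 0.03526 = 1.6444
β_P = Σ w_i β_i = 0.28×1.8023 + 0.30×1.4821 + 0.20×1.2850 + 0.17×0.4793 + 0.05×1.6444 = 1.3700
MRP = 6.84% − 1.84% = 5.00%
E(R_P) = R_f + β_P × MRP = 1.84% + 1.3700 × 5.00% = 8.69%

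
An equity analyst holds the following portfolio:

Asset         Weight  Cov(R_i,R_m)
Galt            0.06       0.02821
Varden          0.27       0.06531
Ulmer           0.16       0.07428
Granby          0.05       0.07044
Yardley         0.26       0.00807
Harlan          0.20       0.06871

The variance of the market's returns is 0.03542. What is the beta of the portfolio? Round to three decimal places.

β_Galt = 0.02821 / 0.03542 = 0.7964
β_Varden = 0.06531 / 0.03542 = 1.8439
β_Ulmer = 0.07428 / 0.03542 = 2.0971
β_Granby = 0.07044 / 0.03542 = 1.9887
β_Yardley = 0.00807 / 0.03542 = 0.2278
β_Harlan = 0.06871 / 0.03542 = 1.9399
β_P = Σ w_i β_i = 0.06×0.7964 + 0.27×1.8439 + 0.16×2.0971 + 0.05×1.9887 + 0.26×0.2278 + 0.20×1.9399 = 1.4278

1.428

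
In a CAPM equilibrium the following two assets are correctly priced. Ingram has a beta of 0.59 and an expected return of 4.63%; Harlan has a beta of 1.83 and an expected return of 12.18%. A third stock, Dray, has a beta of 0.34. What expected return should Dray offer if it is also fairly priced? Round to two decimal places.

MRP (SML slope) = (12.18% − 4.63%) / (1.83 − 0.59) = 7.55% / 1.24 = 6.0887%
R_f (intercept) = 4.63% − 0.59 × 6.0887% = 1.0377%
E(R_Dray) = R_f + β × MRP = 1.0377% + 0.34 × 6.0887% = 3.11%

3.11%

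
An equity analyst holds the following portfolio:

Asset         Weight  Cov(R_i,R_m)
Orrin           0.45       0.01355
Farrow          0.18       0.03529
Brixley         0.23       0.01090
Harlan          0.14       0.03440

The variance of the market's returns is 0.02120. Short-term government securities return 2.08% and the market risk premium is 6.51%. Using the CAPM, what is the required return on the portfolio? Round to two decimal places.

8.15%

β_Orrin = 0.01355 / 0.02120 = 0.6392
β_Farrow = 0.03529 / 0.02120 = 1.6646
β_Brixley = 0.01090 / 0.02120 = 0.5142
β_Harlan = 0.03440 / 0.02120 = 1.6226
β_P = Σ w_i β_i = 0.45×0.6392 + 0.18×1.6646 + 0.23×0.5142 + 0.14×1.6226 = 0.9327
E(R_P) = R_f + β_P × MRP = 2.08% + 0.9327 × 6.51% = 8.15%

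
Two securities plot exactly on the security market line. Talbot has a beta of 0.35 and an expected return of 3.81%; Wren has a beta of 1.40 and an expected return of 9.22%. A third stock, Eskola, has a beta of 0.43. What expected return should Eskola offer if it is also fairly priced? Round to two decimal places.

MRP (SML slope) = (9.22% − 3.81%) / (1.40 − 0.35) = 5.41% / 1.05 = 5.1524%
R_f (intercept) = 3.81% − 0.35 × 5.1524% = 2.0067%
E(R_Eskola) = R_f + β × MRP = 2.0067% + 0.43 × 5.1524% = 4.22%

4.22%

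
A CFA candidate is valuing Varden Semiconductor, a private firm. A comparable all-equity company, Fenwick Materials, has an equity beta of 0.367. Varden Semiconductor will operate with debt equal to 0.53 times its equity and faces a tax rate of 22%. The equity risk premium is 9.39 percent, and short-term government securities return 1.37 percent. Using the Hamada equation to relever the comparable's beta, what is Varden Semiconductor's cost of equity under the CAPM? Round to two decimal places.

β_L = β_U × [1 + (1 − t)(D/E)] = 0.367 × [1 + (1 − 0.22) × 0.53]
    = 0.367 × [1 + 0.78 × 0.53] = 0.367 × 1.4134 = 0.5187
E(R) = R_f + β_L × MRP = 1.37% + 0.5187 × 9.39% = 6.24%

6.24%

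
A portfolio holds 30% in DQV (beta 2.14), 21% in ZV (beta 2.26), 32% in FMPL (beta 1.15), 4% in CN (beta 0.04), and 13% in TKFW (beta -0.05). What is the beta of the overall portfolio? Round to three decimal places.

1.480

β_P = Σ w_i β_i = 0.30×2.14 + 0.21×2.26 + 0.32×1.15 + 0.04×0.04 + 0.13×-0.05 = 1.4797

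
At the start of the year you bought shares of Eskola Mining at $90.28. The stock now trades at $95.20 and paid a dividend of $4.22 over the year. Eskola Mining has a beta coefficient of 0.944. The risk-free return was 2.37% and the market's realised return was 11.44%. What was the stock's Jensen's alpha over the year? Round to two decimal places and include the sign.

-0.81%

Realised HPR = (P1 + D1 − P0) / P0 = (95.20 + 4.22 − 90.28) / 90.28 = 9.14 / 90.28 = 10.1241%
MRP = 11.44% − 2.37% = 9.07%
CAPM required = R_f + β·MRP = 2.37% + 0.944 × 9.07% = 10.93208%
α = realised − required = 10.1241% − 10.93208% = -0.81%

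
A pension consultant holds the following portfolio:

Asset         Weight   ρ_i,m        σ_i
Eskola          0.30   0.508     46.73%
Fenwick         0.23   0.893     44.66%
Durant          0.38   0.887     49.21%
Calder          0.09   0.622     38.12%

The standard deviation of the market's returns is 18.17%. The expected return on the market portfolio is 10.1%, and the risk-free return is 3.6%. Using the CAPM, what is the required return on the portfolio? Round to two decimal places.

16.13%

β_Eskola = 0.508 × 46.73% / 18.17% = 1.3065
β_Fenwick = 0.893 × 44.66% / 18.17% = 2.1949
β_Durant = 0.887 × 49.21% / 18.17% = 2.4023
β_Calder = 0.622 × 38.12% / 18.17% = 1.3049
β_P = Σ w_i β_i = 0.30×1.3065 + 0.23×2.1949 + 0.38×2.4023 + 0.09×1.3049 = 1.9271
MRP = 10.1% − 3.6% = 6.50%
E(R_P) = R_f + β_P × MRP = 3.6% + 1.9271 × 6.5% = 16.13%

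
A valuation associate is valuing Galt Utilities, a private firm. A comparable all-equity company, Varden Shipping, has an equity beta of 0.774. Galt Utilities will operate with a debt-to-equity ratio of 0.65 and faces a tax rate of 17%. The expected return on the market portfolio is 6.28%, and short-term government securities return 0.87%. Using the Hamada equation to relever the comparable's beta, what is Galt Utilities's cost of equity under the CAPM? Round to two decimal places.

7.32%

β_L = β_U × [1 + (1 − t)(D/E)] = 0.774 × [1 + (1 − 0.17) × 0.65]
    = 0.774 × [1 + 0.83 × 0.65] = 0.774 × 1.5395 = 1.1916
MRP = 6.28% − 0.87% = 5.41%
E(R) = R_f + β_L × MRP = 0.87% + 1.1916 × 5.41% = 7.32%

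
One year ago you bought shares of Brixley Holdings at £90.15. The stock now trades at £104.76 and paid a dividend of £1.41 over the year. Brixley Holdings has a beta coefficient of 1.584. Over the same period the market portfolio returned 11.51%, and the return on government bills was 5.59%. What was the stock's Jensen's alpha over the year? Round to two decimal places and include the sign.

+2.80%

Realised HPR = (P1 + D1 − P0) / P0 = (104.76 + 1.41 − 90.15) / 90.15 = 16.02 / 90.15 = 17.7704%
MRP = 11.51% − 5.59% = 5.92%
CAPM required = R_f + β·MRP = 5.59% + 1.584 × 5.92% = 14.96728%
α = realised − required = 17.7704% − 14.96728% = +2.80%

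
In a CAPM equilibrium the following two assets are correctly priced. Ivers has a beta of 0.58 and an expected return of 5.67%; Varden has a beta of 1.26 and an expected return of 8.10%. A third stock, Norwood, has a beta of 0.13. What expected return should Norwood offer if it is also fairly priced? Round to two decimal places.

MRP (SML slope) = (8.10% − 5.67%) / (1.26 − 0.58) = 2.43% / 0.68 = 3.5735%
R_f (intercept) = 5.67% − 0.58 × 3.5735% = 3.5974%
E(R_Norwood) = R_f + β × MRP = 3.5974% + 0.13 × 3.5735% = 4.06%

4.06%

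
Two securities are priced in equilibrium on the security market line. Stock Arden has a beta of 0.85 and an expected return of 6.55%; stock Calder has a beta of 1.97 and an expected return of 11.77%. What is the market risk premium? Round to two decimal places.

4.66%

Both satisfy E(R) = R_f + β·MRP, so the slope of the SML is
MRP = (11.77% − 6.55%) / (1.97 − 0.85) = 5.22% / 1.12 = 4.6607%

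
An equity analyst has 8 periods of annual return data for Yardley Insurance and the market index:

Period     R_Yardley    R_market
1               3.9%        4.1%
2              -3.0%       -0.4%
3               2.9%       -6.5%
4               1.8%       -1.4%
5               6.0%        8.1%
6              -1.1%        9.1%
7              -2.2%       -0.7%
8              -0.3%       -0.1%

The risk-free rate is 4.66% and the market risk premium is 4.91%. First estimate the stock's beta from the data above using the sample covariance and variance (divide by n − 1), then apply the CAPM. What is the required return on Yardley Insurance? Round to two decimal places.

5.27%

Mean R_i = (3.9 − 3.0 + 2.9 + 1.8 + 6.0 − 1.1 − 2.2 − 0.3) / 8 = 1.0000%
Mean R_m = (4.1 − 0.4 − 6.5 − 1.4 + 8.1 + 9.1 − 0.7 − 0.1) / 8 = 1.5250%
Σ(R_i − R̄_i)(R_m − R̄_m) = 23.7800  ⇒  Cov = 23.7800 / 7 = 3.3971
Σ(R_m − R̄_m)² = 191.4950  ⇒  Var(R_m) = 191.4950 / 7 = 27.3564
β = Cov / Var(R_m) = 3.3971 / 27.3564 = 0.1242
E(R) = R_f + β × MRP = 4.66% + 0.1242 × 4.91% = 5.27%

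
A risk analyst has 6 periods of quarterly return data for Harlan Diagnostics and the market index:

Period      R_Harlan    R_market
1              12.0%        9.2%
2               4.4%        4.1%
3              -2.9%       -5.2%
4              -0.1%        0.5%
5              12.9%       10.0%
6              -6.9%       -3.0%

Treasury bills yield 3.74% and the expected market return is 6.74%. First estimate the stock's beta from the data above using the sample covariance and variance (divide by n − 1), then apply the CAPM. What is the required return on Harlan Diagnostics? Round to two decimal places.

Mean R_i = (12.0 + 4.4 − 2.9 − 0.1 + 12.9 − 6.9) / 6 = 3.2333%
Mean R_m = (9.2 + 4.1 − 5.2 + 0.5 + 10.0 − 3.0) / 6 = 2.6000%
Σ(R_i − R̄_i)(R_m − R̄_m) = 242.7300  ⇒  Cov = 242.7300 / 5 = 48.5460
Σ(R_m − R̄_m)² = 197.1800  ⇒  Var(R_m) = 197.1800 / 5 = 39.4360
β = Cov / Var(R_m) = 48.5460 / 39.4360 = 1.2310
MRP = 6.74% − 3.74% = 3.00%
E(R) = R_f + β × MRP = 3.74% + 1.2310 × 3.00% = 7.43%

7.43%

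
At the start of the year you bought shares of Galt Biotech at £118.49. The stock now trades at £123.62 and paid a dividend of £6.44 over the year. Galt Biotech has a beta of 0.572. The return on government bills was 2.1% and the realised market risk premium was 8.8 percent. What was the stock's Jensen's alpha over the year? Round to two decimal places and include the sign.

Realised HPR = (P1 + D1 − P0) / P0 = (123.62 + 6.44 − 118.49) / 118.49 = 11.57 / 118.49 = 9.7645%
CAPM required = R_f + β·MRP = 2.1% + 0.572 × 8.8% = 7.1336%
α = realised − required = 9.7645% − 7.1336% = +2.63%

+2.63%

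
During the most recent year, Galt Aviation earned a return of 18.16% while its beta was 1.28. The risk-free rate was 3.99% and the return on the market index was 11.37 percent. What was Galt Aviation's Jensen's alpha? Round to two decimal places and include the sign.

+4.72%

Market excess return = 11.37% − 3.99% = 7.38%
CAPM benchmark = R_f + β(R_m − R_f) = 3.99% + 1.28 × 7.38% = 13.4364%
α = actual − benchmark = 18.16% − 13.4364% = +4.72%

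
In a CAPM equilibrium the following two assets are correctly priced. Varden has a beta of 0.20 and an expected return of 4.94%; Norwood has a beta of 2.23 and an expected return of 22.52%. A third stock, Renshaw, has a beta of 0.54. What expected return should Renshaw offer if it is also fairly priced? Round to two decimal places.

MRP (SML slope) = (22.52% − 4.94%) / (2.23 − 0.20) = 17.58% / 2.03 = 8.6601%
R_f (intercept) = 4.94% − 0.20 × 8.6601% = 3.2080%
E(R_Renshaw) = R_f + β × MRP = 3.2080% + 0.54 × 8.6601% = 7.88%

7.88%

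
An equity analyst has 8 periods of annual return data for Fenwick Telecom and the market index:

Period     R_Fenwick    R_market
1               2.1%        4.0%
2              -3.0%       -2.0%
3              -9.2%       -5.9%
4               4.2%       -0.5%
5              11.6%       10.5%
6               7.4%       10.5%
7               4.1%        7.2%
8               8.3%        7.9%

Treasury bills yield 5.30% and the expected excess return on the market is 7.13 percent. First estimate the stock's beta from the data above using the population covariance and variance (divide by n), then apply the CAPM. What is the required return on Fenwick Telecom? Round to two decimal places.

Mean R_i = (2.1 − 3.0 − 9.2 + 4.2 + 11.6 + 7.4 + 4.1 + 8.3) / 8 = 3.1875%
Mean R_m = (4.0 − 2.0 − 5.9 − 0.5 + 10.5 + 10.5 + 7.2 + 7.9) / 8 = 3.9625%
Σ(R_i − R̄_i)(R_m − R̄_m) = 260.1263  ⇒  Cov = 260.1263 / 8 = 32.5158
Σ(R_m − R̄_m)² = 264.1988  ⇒  Var(R_m) = 264.1988 / 8 = 33.0249
β = Cov / Var(R_m) = 32.5158 / 33.0249 = 0.9846
E(R) = R_f + β × MRP = 5.30% + 0.9846 × 7.13% = 12.32%

12.32%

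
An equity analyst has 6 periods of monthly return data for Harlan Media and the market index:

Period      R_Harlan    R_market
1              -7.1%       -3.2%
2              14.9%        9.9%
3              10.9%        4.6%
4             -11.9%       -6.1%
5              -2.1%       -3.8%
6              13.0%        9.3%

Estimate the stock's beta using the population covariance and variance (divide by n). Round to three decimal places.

1.571

Mean R_i = (-7.1 + 14.9 + 10.9 − 11.9 − 2.1 + 13.0) / 6 = 2.9500%
Mean R_m = (-3.2 + 9.9 + 4.6 − 6.1 − 3.8 + 9.3) / 6 = 1.7833%
Σ(R_i − R̄_i)(R_m − R̄_m) = 390.2750  ⇒  Cov = 390.2750 / 6 = 65.0458
Σ(R_m − R̄_m)² = 248.4683  ⇒  Var(R_m) = 248.4683 / 6 = 41.4114
β = Cov / Var(R_m) = 65.0458 / 41.4114 = 1.5707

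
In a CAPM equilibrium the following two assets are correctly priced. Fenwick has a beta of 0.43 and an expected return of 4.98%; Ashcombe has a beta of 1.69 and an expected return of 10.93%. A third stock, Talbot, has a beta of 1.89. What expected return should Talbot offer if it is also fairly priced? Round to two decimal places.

MRP (SML slope) = (10.93% − 4.98%) / (1.69 − 0.43) = 5.95% / 1.26 = 4.7222%
R_f (intercept) = 4.98% − 0.43 × 4.7222% = 2.9495%
E(R_Talbot) = R_f + β × MRP = 2.9495% + 1.89 × 4.7222% = 11.87%

11.87%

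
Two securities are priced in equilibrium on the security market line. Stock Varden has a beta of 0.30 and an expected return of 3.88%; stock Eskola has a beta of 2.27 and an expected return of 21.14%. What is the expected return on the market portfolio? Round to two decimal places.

Both satisfy E(R) = R_f + β·MRP, so the slope of the SML is
MRP = (21.14% − 3.88%) / (2.27 − 0.30) = 17.26% / 1.97 = 8.7614%
R_f = E(R_Varden) − β_Varden·MRP = 3.88% − 0.30 × 8.7614% = 1.2516%
E(R_m) = R_f + MRP = 1.2516% + 8.7614% = 10.01%

10.01%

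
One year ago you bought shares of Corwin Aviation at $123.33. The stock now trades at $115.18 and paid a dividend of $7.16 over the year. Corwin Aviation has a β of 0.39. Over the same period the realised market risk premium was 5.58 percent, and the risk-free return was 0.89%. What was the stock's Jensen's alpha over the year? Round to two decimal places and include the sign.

-3.87%

Realised HPR = (P1 + D1 − P0) / P0 = (115.18 + 7.16 − 123.33) / 123.33 = -0.99 / 123.33 = -0.8027%
CAPM required = R_f + β·MRP = 0.89% + 0.39 × 5.58% = 3.0662%
α = realised − required = -0.8027% − 3.0662% = -3.87%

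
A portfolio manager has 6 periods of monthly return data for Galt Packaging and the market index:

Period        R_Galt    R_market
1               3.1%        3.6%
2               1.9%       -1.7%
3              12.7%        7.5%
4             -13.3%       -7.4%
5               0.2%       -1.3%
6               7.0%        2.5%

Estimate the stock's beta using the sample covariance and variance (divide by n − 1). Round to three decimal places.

Mean R_i = (3.1 + 1.9 + 12.7 − 13.3 + 0.2 + 7.0) / 6 = 1.9333%
Mean R_m = (3.6 − 1.7 + 7.5 − 7.4 − 1.3 + 2.5) / 6 = 0.5333%
Σ(R_i − R̄_i)(R_m − R̄_m) = 212.6533  ⇒  Cov = 212.6533 / 5 = 42.5307
Σ(R_m − R̄_m)² = 133.0933  ⇒  Var(R_m) = 133.0933 / 5 = 26.6187
β = Cov / Var(R_m) = 42.5307 / 26.6187 = 1.5978

1.598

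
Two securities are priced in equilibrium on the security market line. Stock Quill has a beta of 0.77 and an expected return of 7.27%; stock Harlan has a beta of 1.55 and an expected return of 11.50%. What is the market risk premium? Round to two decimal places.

5.42%

Both satisfy E(R) = R_f + β·MRP, so the slope of the SML is
MRP = (11.50% − 7.27%) / (1.55 − 0.77) = 4.23% / 0.78 = 5.4231%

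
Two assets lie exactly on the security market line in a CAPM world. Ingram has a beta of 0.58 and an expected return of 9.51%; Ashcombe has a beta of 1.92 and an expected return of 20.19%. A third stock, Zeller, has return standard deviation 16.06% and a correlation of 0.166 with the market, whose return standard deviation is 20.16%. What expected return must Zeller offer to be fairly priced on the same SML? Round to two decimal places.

MRP = (20.19% − 9.51%) / (1.92 − 0.58) = 7.9701%
R_f = 9.51% − 0.58 × 7.9701% = 4.8873%
β_Zeller = ρ·σ_i/σ_m = 0.166 × 16.06 / 20.16 = 0.1322
E(R_Zeller) = R_f + β × MRP = 4.8873% + 0.1322 × 7.9701% = 5.94%

5.94%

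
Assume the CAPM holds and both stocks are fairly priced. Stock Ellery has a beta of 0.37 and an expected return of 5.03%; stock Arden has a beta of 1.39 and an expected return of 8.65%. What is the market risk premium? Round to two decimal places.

3.55%

Both satisfy E(R) = R_f + β·MRP, so the slope of the SML is
MRP = (8.65% − 5.03%) / (1.39 − 0.37) = 3.62% / 1.02 = 3.5490%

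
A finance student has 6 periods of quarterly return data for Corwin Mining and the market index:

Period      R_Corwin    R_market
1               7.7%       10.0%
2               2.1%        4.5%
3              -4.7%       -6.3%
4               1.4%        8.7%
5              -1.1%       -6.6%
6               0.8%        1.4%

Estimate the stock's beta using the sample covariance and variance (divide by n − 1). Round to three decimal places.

0.482

Mean R_i = (7.7 + 2.1 − 4.7 + 1.4 − 1.1 + 0.8) / 6 = 1.0333%
Mean R_m = (10.0 + 4.5 − 6.3 + 8.7 − 6.6 + 1.4) / 6 = 1.9500%
Σ(R_i − R̄_i)(R_m − R̄_m) = 124.5300  ⇒  Cov = 124.5300 / 5 = 24.9060
Σ(R_m − R̄_m)² = 258.3350  ⇒  Var(R_m) = 258.3350 / 5 = 51.6670
β = Cov / Var(R_m) = 24.9060 / 51.6670 = 0.4820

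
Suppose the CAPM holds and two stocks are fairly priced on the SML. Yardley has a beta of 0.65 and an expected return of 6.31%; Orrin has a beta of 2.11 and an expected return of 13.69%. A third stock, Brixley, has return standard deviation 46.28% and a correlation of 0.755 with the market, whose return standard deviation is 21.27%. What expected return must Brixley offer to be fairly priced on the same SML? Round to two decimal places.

11.33%

MRP = (13.69% − 6.31%) / (2.11 − 0.65) = 5.0548%
R_f = 6.31% − 0.65 × 5.0548% = 3.0244%
β_Brixley = ρ·σ_i/σ_m = 0.755 × 46.28 / 21.27 = 1.6428
E(R_Brixley) = R_f + β × MRP = 3.0244% + 1.6428 × 5.0548% = 11.33%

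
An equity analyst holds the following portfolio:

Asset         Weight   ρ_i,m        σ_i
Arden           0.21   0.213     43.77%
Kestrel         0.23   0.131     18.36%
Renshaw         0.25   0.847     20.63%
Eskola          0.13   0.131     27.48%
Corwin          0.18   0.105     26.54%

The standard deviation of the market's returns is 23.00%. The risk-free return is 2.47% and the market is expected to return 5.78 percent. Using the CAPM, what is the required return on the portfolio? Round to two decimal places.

3.60%

β_Arden = 0.213 × 43.77% / 23.00% = 0.4053
β_Kestrel = 0.131 × 18.36% / 23.00% = 0.1046
β_Renshaw = 0.847 × 20.63% / 23.00% = 0.7597
β_Eskola = 0.131 × 27.48% / 23.00% = 0.1565
β_Corwin = 0.105 × 26.54% / 23.00% = 0.1212
β_P = Σ w_i β_i = 0.21×0.4053 + 0.23×0.1046 + 0.25×0.7597 + 0.13×0.1565 + 0.18×0.1212 = 0.3413
MRP = 5.78% − 2.47% = 3.31%
E(R_P) = R_f + β_P × MRP = 2.47% + 0.3413 × 3.31% = 3.60%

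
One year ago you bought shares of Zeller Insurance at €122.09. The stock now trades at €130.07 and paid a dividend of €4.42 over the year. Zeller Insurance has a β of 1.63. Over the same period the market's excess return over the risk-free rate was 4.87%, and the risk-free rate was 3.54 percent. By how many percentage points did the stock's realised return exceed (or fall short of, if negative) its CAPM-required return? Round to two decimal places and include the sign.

Realised HPR = (P1 + D1 − P0) / P0 = (130.07 + 4.42 − 122.09) / 122.09 = 12.40 / 122.09 = 10.1564%
CAPM required = R_f + β·MRP = 3.54% + 1.63 × 4.87% = 11.4781%
α = realised − required = 10.1564% − 11.4781% = -1.32%

-1.32%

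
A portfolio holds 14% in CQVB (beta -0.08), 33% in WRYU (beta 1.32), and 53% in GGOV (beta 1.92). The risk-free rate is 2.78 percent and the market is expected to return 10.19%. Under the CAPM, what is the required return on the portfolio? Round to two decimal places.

β_P = Σ w_i β_i = 0.14×-0.08 + 0.33×1.32 + 0.53×1.92 = 1.4420
MRP = 10.19% − 2.78% = 7.41%
E(R_P) = R_f + β_P × MRP = 2.78% + 1.4420 × 7.41% = 13.47%

13.47%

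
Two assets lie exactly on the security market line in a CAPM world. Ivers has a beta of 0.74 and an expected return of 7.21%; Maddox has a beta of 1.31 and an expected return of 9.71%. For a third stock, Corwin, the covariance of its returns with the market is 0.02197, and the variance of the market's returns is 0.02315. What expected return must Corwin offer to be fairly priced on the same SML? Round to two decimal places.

8.13%

MRP = (9.71% − 7.21%) / (1.31 − 0.74) = 4.3860%
R_f = 7.21% − 0.74 × 4.3860% = 3.9644%
β_Corwin = Cov / Var(R_m) = 0.02197 / 0.02315 = 0.9490
E(R_Corwin) = R_f + β × MRP = 3.9644% + 0.9490 × 4.3860% = 8.13%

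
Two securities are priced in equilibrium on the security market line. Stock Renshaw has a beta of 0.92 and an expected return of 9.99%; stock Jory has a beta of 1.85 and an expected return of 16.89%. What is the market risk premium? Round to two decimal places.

Both satisfy E(R) = R_f + β·MRP, so the slope of the SML is
MRP = (16.89% − 9.99%) / (1.85 − 0.92) = 6.90% / 0.93 = 7.4194%

7.42%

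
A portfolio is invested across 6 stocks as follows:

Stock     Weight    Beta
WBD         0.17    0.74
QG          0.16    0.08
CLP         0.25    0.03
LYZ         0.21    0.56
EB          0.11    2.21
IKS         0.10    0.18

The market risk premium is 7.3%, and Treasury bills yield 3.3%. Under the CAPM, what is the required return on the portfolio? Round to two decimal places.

7.13%

β_P = Σ w_i β_i = 0.17×0.74 + 0.16×0.08 + 0.25×0.03 + 0.21×0.56 + 0.11×2.21 + 0.10×0.18 = 0.5248
E(R_P) = R_f + β_P × MRP = 3.3% + 0.5248 × 7.3% = 7.13%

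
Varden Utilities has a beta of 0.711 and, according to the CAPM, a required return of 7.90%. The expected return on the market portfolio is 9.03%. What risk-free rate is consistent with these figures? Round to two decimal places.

E(R) = R_f + β(E(R_m) − R_f) = R_f(1 − β) + β·E(R_m)
7.90% = R_f × (1 − 0.711) + 0.711 × 9.03%
7.90% = R_f × 0.289 + 6.42033%
R_f = (7.90% − 6.42033%) / 0.289 = 5.12%

5.12%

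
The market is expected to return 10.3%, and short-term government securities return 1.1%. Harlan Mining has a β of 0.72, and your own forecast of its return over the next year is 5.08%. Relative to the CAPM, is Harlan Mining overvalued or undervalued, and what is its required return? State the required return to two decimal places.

MRP = 10.3% − 1.1% = 9.20%
Required return = R_f + β·MRP = 1.1% + 0.72 × 9.2% = 7.72%
Forecast 5.08% < required 7.72% → the stock plots below the SML → overvalued.

Overvalued; required return 7.72%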